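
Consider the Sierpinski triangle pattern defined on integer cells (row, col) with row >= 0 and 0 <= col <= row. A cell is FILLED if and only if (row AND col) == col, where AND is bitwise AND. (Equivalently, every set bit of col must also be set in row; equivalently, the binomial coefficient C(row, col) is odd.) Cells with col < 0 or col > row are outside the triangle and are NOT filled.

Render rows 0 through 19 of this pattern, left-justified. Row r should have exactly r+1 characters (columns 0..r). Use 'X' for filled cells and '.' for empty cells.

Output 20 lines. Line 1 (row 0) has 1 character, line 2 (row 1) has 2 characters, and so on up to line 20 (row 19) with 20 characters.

Answer: X
XX
X.X
XXXX
X...X
XX..XX
X.X.X.X
XXXXXXXX
X.......X
XX......XX
X.X.....X.X
XXXX....XXXX
X...X...X...X
XX..XX..XX..XX
X.X.X.X.X.X.X.X
XXXXXXXXXXXXXXXX
X...............X
XX..............XX
X.X.............X.X
XXXX............XXXX

Derivation:
r0=0: X
r1=1: XX
r2=10: X.X
r3=11: XXXX
r4=100: X...X
r5=101: XX..XX
r6=110: X.X.X.X
r7=111: XXXXXXXX
r8=1000: X.......X
r9=1001: XX......XX
r10=1010: X.X.....X.X
r11=1011: XXXX....XXXX
r12=1100: X...X...X...X
r13=1101: XX..XX..XX..XX
r14=1110: X.X.X.X.X.X.X.X
r15=1111: XXXXXXXXXXXXXXXX
r16=10000: X...............X
r17=10001: XX..............XX
r18=10010: X.X.............X.X
r19=10011: XXXX............XXXX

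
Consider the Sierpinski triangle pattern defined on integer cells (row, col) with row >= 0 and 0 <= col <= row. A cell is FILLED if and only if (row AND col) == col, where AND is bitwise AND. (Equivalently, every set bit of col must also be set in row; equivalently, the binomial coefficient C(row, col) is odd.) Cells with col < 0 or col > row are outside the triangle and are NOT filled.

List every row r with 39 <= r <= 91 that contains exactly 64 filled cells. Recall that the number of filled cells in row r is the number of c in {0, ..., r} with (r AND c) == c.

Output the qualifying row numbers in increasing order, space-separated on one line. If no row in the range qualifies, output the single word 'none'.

Row r has 2^popcount(r) filled cells, so we need popcount(r) = log2(64) = 6.
Scan r = 39..91 and keep those with exactly 6 one-bits:
r=39=100111 popcount=4 -> skip
r=40=101000 popcount=2 -> skip
r=41=101001 popcount=3 -> skip
r=42=101010 popcount=3 -> skip
r=43=101011 popcount=4 -> skip
r=44=101100 popcount=3 -> skip
r=45=101101 popcount=4 -> skip
r=46=101110 popcount=4 -> skip
r=47=101111 popcount=5 -> skip
r=48=110000 popcount=2 -> skip
r=49=110001 popcount=3 -> skip
r=50=110010 popcount=3 -> skip
r=51=110011 popcount=4 -> skip
r=52=110100 popcount=3 -> skip
r=53=110101 popcount=4 -> skip
r=54=110110 popcount=4 -> skip
r=55=110111 popcount=5 -> skip
r=56=111000 popcount=3 -> skip
r=57=111001 popcount=4 -> skip
r=58=111010 popcount=4 -> skip
r=59=111011 popcount=5 -> skip
r=60=111100 popcount=4 -> skip
r=61=111101 popcount=5 -> skip
r=62=111110 popcount=5 -> skip
r=63=111111 popcount=6 -> KEEP
r=64=1000000 popcount=1 -> skip
r=65=1000001 popcount=2 -> skip
r=66=1000010 popcount=2 -> skip
r=67=1000011 popcount=3 -> skip
r=68=1000100 popcount=2 -> skip
r=69=1000101 popcount=3 -> skip
r=70=1000110 popcount=3 -> skip
r=71=1000111 popcount=4 -> skip
r=72=1001000 popcount=2 -> skip
r=73=1001001 popcount=3 -> skip
r=74=1001010 popcount=3 -> skip
r=75=1001011 popcount=4 -> skip
r=76=1001100 popcount=3 -> skip
r=77=1001101 popcount=4 -> skip
r=78=1001110 popcount=4 -> skip
r=79=1001111 popcount=5 -> skip
r=80=1010000 popcount=2 -> skip
r=81=1010001 popcount=3 -> skip
r=82=1010010 popcount=3 -> skip
r=83=1010011 popcount=4 -> skip
r=84=1010100 popcount=3 -> skip
r=85=1010101 popcount=4 -> skip
r=86=1010110 popcount=4 -> skip
r=87=1010111 popcount=5 -> skip
r=88=1011000 popcount=3 -> skip
r=89=1011001 popcount=4 -> skip
r=90=1011010 popcount=4 -> skip
r=91=1011011 popcount=5 -> skip
Kept rows: 63

Answer: 63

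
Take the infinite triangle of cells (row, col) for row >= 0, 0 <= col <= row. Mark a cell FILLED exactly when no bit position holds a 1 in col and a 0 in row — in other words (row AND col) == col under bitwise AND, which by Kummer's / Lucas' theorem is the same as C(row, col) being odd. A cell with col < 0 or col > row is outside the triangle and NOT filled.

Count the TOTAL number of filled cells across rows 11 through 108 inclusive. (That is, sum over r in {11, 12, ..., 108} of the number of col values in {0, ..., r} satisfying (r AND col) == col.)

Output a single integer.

Answer: 1374

Derivation:
r11=1011 pc3: +8 =8
r12=1100 pc2: +4 =12
r13=1101 pc3: +8 =20
r14=1110 pc3: +8 =28
r15=1111 pc4: +16 =44
r16=10000 pc1: +2 =46
r17=10001 pc2: +4 =50
r18=10010 pc2: +4 =54
r19=10011 pc3: +8 =62
r20=10100 pc2: +4 =66
r21=10101 pc3: +8 =74
r22=10110 pc3: +8 =82
r23=10111 pc4: +16 =98
r24=11000 pc2: +4 =102
r25=11001 pc3: +8 =110
r26=11010 pc3: +8 =118
r27=11011 pc4: +16 =134
r28=11100 pc3: +8 =142
r29=11101 pc4: +16 =158
r30=11110 pc4: +16 =174
r31=11111 pc5: +32 =206
r32=100000 pc1: +2 =208
r33=100001 pc2: +4 =212
r34=100010 pc2: +4 =216
r35=100011 pc3: +8 =224
r36=100100 pc2: +4 =228
r37=100101 pc3: +8 =236
r38=100110 pc3: +8 =244
r39=100111 pc4: +16 =260
r40=101000 pc2: +4 =264
r41=101001 pc3: +8 =272
r42=101010 pc3: +8 =280
r43=101011 pc4: +16 =296
r44=101100 pc3: +8 =304
r45=101101 pc4: +16 =320
r46=101110 pc4: +16 =336
r47=101111 pc5: +32 =368
r48=110000 pc2: +4 =372
r49=110001 pc3: +8 =380
r50=110010 pc3: +8 =388
r51=110011 pc4: +16 =404
r52=110100 pc3: +8 =412
r53=110101 pc4: +16 =428
r54=110110 pc4: +16 =444
r55=110111 pc5: +32 =476
r56=111000 pc3: +8 =484
r57=111001 pc4: +16 =500
r58=111010 pc4: +16 =516
r59=111011 pc5: +32 =548
r60=111100 pc4: +16 =564
r61=111101 pc5: +32 =596
r62=111110 pc5: +32 =628
r63=111111 pc6: +64 =692
r64=1000000 pc1: +2 =694
r65=1000001 pc2: +4 =698
r66=1000010 pc2: +4 =702
r67=1000011 pc3: +8 =710
r68=1000100 pc2: +4 =714
r69=1000101 pc3: +8 =722
r70=1000110 pc3: +8 =730
r71=1000111 pc4: +16 =746
r72=1001000 pc2: +4 =750
r73=1001001 pc3: +8 =758
r74=1001010 pc3: +8 =766
r75=1001011 pc4: +16 =782
r76=1001100 pc3: +8 =790
r77=1001101 pc4: +16 =806
r78=1001110 pc4: +16 =822
r79=1001111 pc5: +32 =854
r80=1010000 pc2: +4 =858
r81=1010001 pc3: +8 =866
r82=1010010 pc3: +8 =874
r83=1010011 pc4: +16 =890
r84=1010100 pc3: +8 =898
r85=1010101 pc4: +16 =914
r86=1010110 pc4: +16 =930
r87=1010111 pc5: +32 =962
r88=1011000 pc3: +8 =970
r89=1011001 pc4: +16 =986
r90=1011010 pc4: +16 =1002
r91=1011011 pc5: +32 =1034
r92=1011100 pc4: +16 =1050
r93=1011101 pc5: +32 =1082
r94=1011110 pc5: +32 =1114
r95=1011111 pc6: +64 =1178
r96=1100000 pc2: +4 =1182
r97=1100001 pc3: +8 =1190
r98=1100010 pc3: +8 =1198
r99=1100011 pc4: +16 =1214
r100=1100100 pc3: +8 =1222
r101=1100101 pc4: +16 =1238
r102=1100110 pc4: +16 =1254
r103=1100111 pc5: +32 =1286
r104=1101000 pc3: +8 =1294
r105=1101001 pc4: +16 =1310
r106=1101010 pc4: +16 =1326
r107=1101011 pc5: +32 =1358
r108=1101100 pc4: +16 =1374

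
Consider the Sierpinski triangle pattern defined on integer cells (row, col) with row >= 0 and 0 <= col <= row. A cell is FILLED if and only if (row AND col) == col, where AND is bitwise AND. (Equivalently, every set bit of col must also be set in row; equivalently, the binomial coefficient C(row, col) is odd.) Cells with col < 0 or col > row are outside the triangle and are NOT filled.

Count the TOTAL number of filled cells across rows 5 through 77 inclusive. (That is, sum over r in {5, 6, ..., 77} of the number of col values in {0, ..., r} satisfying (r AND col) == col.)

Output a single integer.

r5=101 pc2: +4 =4
r6=110 pc2: +4 =8
r7=111 pc3: +8 =16
r8=1000 pc1: +2 =18
r9=1001 pc2: +4 =22
r10=1010 pc2: +4 =26
r11=1011 pc3: +8 =34
r12=1100 pc2: +4 =38
r13=1101 pc3: +8 =46
r14=1110 pc3: +8 =54
r15=1111 pc4: +16 =70
r16=10000 pc1: +2 =72
r17=10001 pc2: +4 =76
r18=10010 pc2: +4 =80
r19=10011 pc3: +8 =88
r20=10100 pc2: +4 =92
r21=10101 pc3: +8 =100
r22=10110 pc3: +8 =108
r23=10111 pc4: +16 =124
r24=11000 pc2: +4 =128
r25=11001 pc3: +8 =136
r26=11010 pc3: +8 =144
r27=11011 pc4: +16 =160
r28=11100 pc3: +8 =168
r29=11101 pc4: +16 =184
r30=11110 pc4: +16 =200
r31=11111 pc5: +32 =232
r32=100000 pc1: +2 =234
r33=100001 pc2: +4 =238
r34=100010 pc2: +4 =242
r35=100011 pc3: +8 =250
r36=100100 pc2: +4 =254
r37=100101 pc3: +8 =262
r38=100110 pc3: +8 =270
r39=100111 pc4: +16 =286
r40=101000 pc2: +4 =290
r41=101001 pc3: +8 =298
r42=101010 pc3: +8 =306
r43=101011 pc4: +16 =322
r44=101100 pc3: +8 =330
r45=101101 pc4: +16 =346
r46=101110 pc4: +16 =362
r47=101111 pc5: +32 =394
r48=110000 pc2: +4 =398
r49=110001 pc3: +8 =406
r50=110010 pc3: +8 =414
r51=110011 pc4: +16 =430
r52=110100 pc3: +8 =438
r53=110101 pc4: +16 =454
r54=110110 pc4: +16 =470
r55=110111 pc5: +32 =502
r56=111000 pc3: +8 =510
r57=111001 pc4: +16 =526
r58=111010 pc4: +16 =542
r59=111011 pc5: +32 =574
r60=111100 pc4: +16 =590
r61=111101 pc5: +32 =622
r62=111110 pc5: +32 =654
r63=111111 pc6: +64 =718
r64=1000000 pc1: +2 =720
r65=1000001 pc2: +4 =724
r66=1000010 pc2: +4 =728
r67=1000011 pc3: +8 =736
r68=1000100 pc2: +4 =740
r69=1000101 pc3: +8 =748
r70=1000110 pc3: +8 =756
r71=1000111 pc4: +16 =772
r72=1001000 pc2: +4 =776
r73=1001001 pc3: +8 =784
r74=1001010 pc3: +8 =792
r75=1001011 pc4: +16 =808
r76=1001100 pc3: +8 =816
r77=1001101 pc4: +16 =832

Answer: 832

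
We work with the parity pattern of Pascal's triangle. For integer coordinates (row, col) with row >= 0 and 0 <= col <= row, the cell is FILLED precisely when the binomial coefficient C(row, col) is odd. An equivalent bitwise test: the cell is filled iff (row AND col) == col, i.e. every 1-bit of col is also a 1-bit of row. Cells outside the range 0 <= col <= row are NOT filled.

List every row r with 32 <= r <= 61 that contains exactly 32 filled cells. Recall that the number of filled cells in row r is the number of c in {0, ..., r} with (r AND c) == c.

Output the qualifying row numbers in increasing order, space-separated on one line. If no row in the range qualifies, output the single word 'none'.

Answer: 47 55 59 61

Derivation:
Row r has 2^popcount(r) filled cells, so we need popcount(r) = log2(32) = 5.
Scan r = 32..61 and keep those with exactly 5 one-bits:
r=32=100000 popcount=1 -> skip
r=33=100001 popcount=2 -> skip
r=34=100010 popcount=2 -> skip
r=35=100011 popcount=3 -> skip
r=36=100100 popcount=2 -> skip
r=37=100101 popcount=3 -> skip
r=38=100110 popcount=3 -> skip
r=39=100111 popcount=4 -> skip
r=40=101000 popcount=2 -> skip
r=41=101001 popcount=3 -> skip
r=42=101010 popcount=3 -> skip
r=43=101011 popcount=4 -> skip
r=44=101100 popcount=3 -> skip
r=45=101101 popcount=4 -> skip
r=46=101110 popcount=4 -> skip
r=47=101111 popcount=5 -> KEEP
r=48=110000 popcount=2 -> skip
r=49=110001 popcount=3 -> skip
r=50=110010 popcount=3 -> skip
r=51=110011 popcount=4 -> skip
r=52=110100 popcount=3 -> skip
r=53=110101 popcount=4 -> skip
r=54=110110 popcount=4 -> skip
r=55=110111 popcount=5 -> KEEP
r=56=111000 popcount=3 -> skip
r=57=111001 popcount=4 -> skip
r=58=111010 popcount=4 -> skip
r=59=111011 popcount=5 -> KEEP
r=60=111100 popcount=4 -> skip
r=61=111101 popcount=5 -> KEEP
Kept rows: 47 55 59 61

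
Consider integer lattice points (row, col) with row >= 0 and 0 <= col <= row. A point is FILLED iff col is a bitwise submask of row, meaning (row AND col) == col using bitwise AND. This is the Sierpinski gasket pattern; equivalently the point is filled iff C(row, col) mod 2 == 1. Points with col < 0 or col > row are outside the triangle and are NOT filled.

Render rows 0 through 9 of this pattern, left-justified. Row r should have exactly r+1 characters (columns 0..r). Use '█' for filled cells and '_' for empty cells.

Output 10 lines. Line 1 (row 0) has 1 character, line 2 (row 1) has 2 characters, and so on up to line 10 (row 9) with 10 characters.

Answer: █
██
█_█
████
█___█
██__██
█_█_█_█
████████
█_______█
██______██

Derivation:
r0=0: █
r1=1: ██
r2=10: █_█
r3=11: ████
r4=100: █___█
r5=101: ██__██
r6=110: █_█_█_█
r7=111: ████████
r8=1000: █_______█
r9=1001: ██______██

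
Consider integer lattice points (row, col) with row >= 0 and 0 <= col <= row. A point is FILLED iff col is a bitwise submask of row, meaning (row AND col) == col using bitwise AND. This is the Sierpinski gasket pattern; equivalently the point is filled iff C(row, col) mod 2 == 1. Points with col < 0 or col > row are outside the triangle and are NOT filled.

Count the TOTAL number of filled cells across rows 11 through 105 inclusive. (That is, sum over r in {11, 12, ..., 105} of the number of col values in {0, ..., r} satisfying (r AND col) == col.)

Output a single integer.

r11=1011 pc3: +8 =8
r12=1100 pc2: +4 =12
r13=1101 pc3: +8 =20
r14=1110 pc3: +8 =28
r15=1111 pc4: +16 =44
r16=10000 pc1: +2 =46
r17=10001 pc2: +4 =50
r18=10010 pc2: +4 =54
r19=10011 pc3: +8 =62
r20=10100 pc2: +4 =66
r21=10101 pc3: +8 =74
r22=10110 pc3: +8 =82
r23=10111 pc4: +16 =98
r24=11000 pc2: +4 =102
r25=11001 pc3: +8 =110
r26=11010 pc3: +8 =118
r27=11011 pc4: +16 =134
r28=11100 pc3: +8 =142
r29=11101 pc4: +16 =158
r30=11110 pc4: +16 =174
r31=11111 pc5: +32 =206
r32=100000 pc1: +2 =208
r33=100001 pc2: +4 =212
r34=100010 pc2: +4 =216
r35=100011 pc3: +8 =224
r36=100100 pc2: +4 =228
r37=100101 pc3: +8 =236
r38=100110 pc3: +8 =244
r39=100111 pc4: +16 =260
r40=101000 pc2: +4 =264
r41=101001 pc3: +8 =272
r42=101010 pc3: +8 =280
r43=101011 pc4: +16 =296
r44=101100 pc3: +8 =304
r45=101101 pc4: +16 =320
r46=101110 pc4: +16 =336
r47=101111 pc5: +32 =368
r48=110000 pc2: +4 =372
r49=110001 pc3: +8 =380
r50=110010 pc3: +8 =388
r51=110011 pc4: +16 =404
r52=110100 pc3: +8 =412
r53=110101 pc4: +16 =428
r54=110110 pc4: +16 =444
r55=110111 pc5: +32 =476
r56=111000 pc3: +8 =484
r57=111001 pc4: +16 =500
r58=111010 pc4: +16 =516
r59=111011 pc5: +32 =548
r60=111100 pc4: +16 =564
r61=111101 pc5: +32 =596
r62=111110 pc5: +32 =628
r63=111111 pc6: +64 =692
r64=1000000 pc1: +2 =694
r65=1000001 pc2: +4 =698
r66=1000010 pc2: +4 =702
r67=1000011 pc3: +8 =710
r68=1000100 pc2: +4 =714
r69=1000101 pc3: +8 =722
r70=1000110 pc3: +8 =730
r71=1000111 pc4: +16 =746
r72=1001000 pc2: +4 =750
r73=1001001 pc3: +8 =758
r74=1001010 pc3: +8 =766
r75=1001011 pc4: +16 =782
r76=1001100 pc3: +8 =790
r77=1001101 pc4: +16 =806
r78=1001110 pc4: +16 =822
r79=1001111 pc5: +32 =854
r80=1010000 pc2: +4 =858
r81=1010001 pc3: +8 =866
r82=1010010 pc3: +8 =874
r83=1010011 pc4: +16 =890
r84=1010100 pc3: +8 =898
r85=1010101 pc4: +16 =914
r86=1010110 pc4: +16 =930
r87=1010111 pc5: +32 =962
r88=1011000 pc3: +8 =970
r89=1011001 pc4: +16 =986
r90=1011010 pc4: +16 =1002
r91=1011011 pc5: +32 =1034
r92=1011100 pc4: +16 =1050
r93=1011101 pc5: +32 =1082
r94=1011110 pc5: +32 =1114
r95=1011111 pc6: +64 =1178
r96=1100000 pc2: +4 =1182
r97=1100001 pc3: +8 =1190
r98=1100010 pc3: +8 =1198
r99=1100011 pc4: +16 =1214
r100=1100100 pc3: +8 =1222
r101=1100101 pc4: +16 =1238
r102=1100110 pc4: +16 =1254
r103=1100111 pc5: +32 =1286
r104=1101000 pc3: +8 =1294
r105=1101001 pc4: +16 =1310

Answer: 1310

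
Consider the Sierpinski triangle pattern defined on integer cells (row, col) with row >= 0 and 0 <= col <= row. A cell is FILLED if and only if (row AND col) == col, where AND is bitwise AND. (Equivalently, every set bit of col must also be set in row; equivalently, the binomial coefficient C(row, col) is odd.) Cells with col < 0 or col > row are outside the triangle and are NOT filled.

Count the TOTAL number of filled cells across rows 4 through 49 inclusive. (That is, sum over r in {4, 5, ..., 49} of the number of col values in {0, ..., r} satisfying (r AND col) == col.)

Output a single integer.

r4=100 pc1: +2 =2
r5=101 pc2: +4 =6
r6=110 pc2: +4 =10
r7=111 pc3: +8 =18
r8=1000 pc1: +2 =20
r9=1001 pc2: +4 =24
r10=1010 pc2: +4 =28
r11=1011 pc3: +8 =36
r12=1100 pc2: +4 =40
r13=1101 pc3: +8 =48
r14=1110 pc3: +8 =56
r15=1111 pc4: +16 =72
r16=10000 pc1: +2 =74
r17=10001 pc2: +4 =78
r18=10010 pc2: +4 =82
r19=10011 pc3: +8 =90
r20=10100 pc2: +4 =94
r21=10101 pc3: +8 =102
r22=10110 pc3: +8 =110
r23=10111 pc4: +16 =126
r24=11000 pc2: +4 =130
r25=11001 pc3: +8 =138
r26=11010 pc3: +8 =146
r27=11011 pc4: +16 =162
r28=11100 pc3: +8 =170
r29=11101 pc4: +16 =186
r30=11110 pc4: +16 =202
r31=11111 pc5: +32 =234
r32=100000 pc1: +2 =236
r33=100001 pc2: +4 =240
r34=100010 pc2: +4 =244
r35=100011 pc3: +8 =252
r36=100100 pc2: +4 =256
r37=100101 pc3: +8 =264
r38=100110 pc3: +8 =272
r39=100111 pc4: +16 =288
r40=101000 pc2: +4 =292
r41=101001 pc3: +8 =300
r42=101010 pc3: +8 =308
r43=101011 pc4: +16 =324
r44=101100 pc3: +8 =332
r45=101101 pc4: +16 =348
r46=101110 pc4: +16 =364
r47=101111 pc5: +32 =396
r48=110000 pc2: +4 =400
r49=110001 pc3: +8 =408

Answer: 408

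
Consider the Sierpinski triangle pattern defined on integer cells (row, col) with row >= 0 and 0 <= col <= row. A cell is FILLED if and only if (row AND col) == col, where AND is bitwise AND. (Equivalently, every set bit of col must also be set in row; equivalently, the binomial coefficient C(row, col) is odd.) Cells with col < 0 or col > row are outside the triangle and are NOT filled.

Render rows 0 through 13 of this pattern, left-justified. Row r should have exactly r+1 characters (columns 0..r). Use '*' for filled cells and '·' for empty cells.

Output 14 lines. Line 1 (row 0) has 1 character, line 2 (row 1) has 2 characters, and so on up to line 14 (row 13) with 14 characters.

Answer: *
**
*·*
****
*···*
**··**
*·*·*·*
********
*·······*
**······**
*·*·····*·*
****····****
*···*···*···*
**··**··**··**

Derivation:
r0=0: *
r1=1: **
r2=10: *·*
r3=11: ****
r4=100: *···*
r5=101: **··**
r6=110: *·*·*·*
r7=111: ********
r8=1000: *·······*
r9=1001: **······**
r10=1010: *·*·····*·*
r11=1011: ****····****
r12=1100: *···*···*···*
r13=1101: **··**··**··**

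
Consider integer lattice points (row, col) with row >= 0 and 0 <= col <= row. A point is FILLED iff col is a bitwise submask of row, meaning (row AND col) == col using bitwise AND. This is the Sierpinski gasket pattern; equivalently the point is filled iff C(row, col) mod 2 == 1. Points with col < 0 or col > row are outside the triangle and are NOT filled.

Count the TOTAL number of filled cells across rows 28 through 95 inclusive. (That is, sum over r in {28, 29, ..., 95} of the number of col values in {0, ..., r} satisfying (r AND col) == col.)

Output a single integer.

r28=11100 pc3: +8 =8
r29=11101 pc4: +16 =24
r30=11110 pc4: +16 =40
r31=11111 pc5: +32 =72
r32=100000 pc1: +2 =74
r33=100001 pc2: +4 =78
r34=100010 pc2: +4 =82
r35=100011 pc3: +8 =90
r36=100100 pc2: +4 =94
r37=100101 pc3: +8 =102
r38=100110 pc3: +8 =110
r39=100111 pc4: +16 =126
r40=101000 pc2: +4 =130
r41=101001 pc3: +8 =138
r42=101010 pc3: +8 =146
r43=101011 pc4: +16 =162
r44=101100 pc3: +8 =170
r45=101101 pc4: +16 =186
r46=101110 pc4: +16 =202
r47=101111 pc5: +32 =234
r48=110000 pc2: +4 =238
r49=110001 pc3: +8 =246
r50=110010 pc3: +8 =254
r51=110011 pc4: +16 =270
r52=110100 pc3: +8 =278
r53=110101 pc4: +16 =294
r54=110110 pc4: +16 =310
r55=110111 pc5: +32 =342
r56=111000 pc3: +8 =350
r57=111001 pc4: +16 =366
r58=111010 pc4: +16 =382
r59=111011 pc5: +32 =414
r60=111100 pc4: +16 =430
r61=111101 pc5: +32 =462
r62=111110 pc5: +32 =494
r63=111111 pc6: +64 =558
r64=1000000 pc1: +2 =560
r65=1000001 pc2: +4 =564
r66=1000010 pc2: +4 =568
r67=1000011 pc3: +8 =576
r68=1000100 pc2: +4 =580
r69=1000101 pc3: +8 =588
r70=1000110 pc3: +8 =596
r71=1000111 pc4: +16 =612
r72=1001000 pc2: +4 =616
r73=1001001 pc3: +8 =624
r74=1001010 pc3: +8 =632
r75=1001011 pc4: +16 =648
r76=1001100 pc3: +8 =656
r77=1001101 pc4: +16 =672
r78=1001110 pc4: +16 =688
r79=1001111 pc5: +32 =720
r80=1010000 pc2: +4 =724
r81=1010001 pc3: +8 =732
r82=1010010 pc3: +8 =740
r83=1010011 pc4: +16 =756
r84=1010100 pc3: +8 =764
r85=1010101 pc4: +16 =780
r86=1010110 pc4: +16 =796
r87=1010111 pc5: +32 =828
r88=1011000 pc3: +8 =836
r89=1011001 pc4: +16 =852
r90=1011010 pc4: +16 =868
r91=1011011 pc5: +32 =900
r92=1011100 pc4: +16 =916
r93=1011101 pc5: +32 =948
r94=1011110 pc5: +32 =980
r95=1011111 pc6: +64 =1044

Answer: 1044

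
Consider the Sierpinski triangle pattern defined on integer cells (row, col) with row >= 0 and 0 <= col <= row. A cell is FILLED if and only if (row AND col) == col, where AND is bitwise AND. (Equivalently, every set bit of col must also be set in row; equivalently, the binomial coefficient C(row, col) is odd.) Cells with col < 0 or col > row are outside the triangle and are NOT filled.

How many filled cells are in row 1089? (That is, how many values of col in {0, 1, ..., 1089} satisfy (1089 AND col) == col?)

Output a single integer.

Answer: 8

Derivation:
1089 in binary = 10001000001
popcount(1089) = number of 1-bits in 10001000001 = 3
A col c satisfies (1089 AND c) == c iff every set bit of c is also set in 1089; each of the 3 set bits of 1089 can independently be on or off in c.
count = 2^3 = 8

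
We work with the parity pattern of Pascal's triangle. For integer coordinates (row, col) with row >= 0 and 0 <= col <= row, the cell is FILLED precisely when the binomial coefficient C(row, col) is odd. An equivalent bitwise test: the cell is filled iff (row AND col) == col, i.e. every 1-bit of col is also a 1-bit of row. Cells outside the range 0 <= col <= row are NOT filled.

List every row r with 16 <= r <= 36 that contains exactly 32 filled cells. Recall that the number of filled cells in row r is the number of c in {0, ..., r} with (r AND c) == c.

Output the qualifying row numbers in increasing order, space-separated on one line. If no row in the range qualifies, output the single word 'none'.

Row r has 2^popcount(r) filled cells, so we need popcount(r) = log2(32) = 5.
Scan r = 16..36 and keep those with exactly 5 one-bits:
r=16=10000 popcount=1 -> skip
r=17=10001 popcount=2 -> skip
r=18=10010 popcount=2 -> skip
r=19=10011 popcount=3 -> skip
r=20=10100 popcount=2 -> skip
r=21=10101 popcount=3 -> skip
r=22=10110 popcount=3 -> skip
r=23=10111 popcount=4 -> skip
r=24=11000 popcount=2 -> skip
r=25=11001 popcount=3 -> skip
r=26=11010 popcount=3 -> skip
r=27=11011 popcount=4 -> skip
r=28=11100 popcount=3 -> skip
r=29=11101 popcount=4 -> skip
r=30=11110 popcount=4 -> skip
r=31=11111 popcount=5 -> KEEP
r=32=100000 popcount=1 -> skip
r=33=100001 popcount=2 -> skip
r=34=100010 popcount=2 -> skip
r=35=100011 popcount=3 -> skip
r=36=100100 popcount=2 -> skip
Kept rows: 31

Answer: 31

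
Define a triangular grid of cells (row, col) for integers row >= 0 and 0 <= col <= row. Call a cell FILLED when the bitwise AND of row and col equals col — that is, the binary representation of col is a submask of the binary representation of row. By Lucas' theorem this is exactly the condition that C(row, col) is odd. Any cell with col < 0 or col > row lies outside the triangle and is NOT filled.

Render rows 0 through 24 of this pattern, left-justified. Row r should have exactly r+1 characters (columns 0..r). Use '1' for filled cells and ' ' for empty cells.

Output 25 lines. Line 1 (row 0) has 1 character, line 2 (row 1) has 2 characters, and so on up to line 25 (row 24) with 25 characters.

r0=0: 1
r1=1: 11
r2=10: 1 1
r3=11: 1111
r4=100: 1   1
r5=101: 11  11
r6=110: 1 1 1 1
r7=111: 11111111
r8=1000: 1       1
r9=1001: 11      11
r10=1010: 1 1     1 1
r11=1011: 1111    1111
r12=1100: 1   1   1   1
r13=1101: 11  11  11  11
r14=1110: 1 1 1 1 1 1 1 1
r15=1111: 1111111111111111
r16=10000: 1               1
r17=10001: 11              11
r18=10010: 1 1             1 1
r19=10011: 1111            1111
r20=10100: 1   1           1   1
r21=10101: 11  11          11  11
r22=10110: 1 1 1 1         1 1 1 1
r23=10111: 11111111        11111111
r24=11000: 1       1       1       1

Answer: 1
11
1 1
1111
1   1
11  11
1 1 1 1
11111111
1       1
11      11
1 1     1 1
1111    1111
1   1   1   1
11  11  11  11
1 1 1 1 1 1 1 1
1111111111111111
1               1
11              11
1 1             1 1
1111            1111
1   1           1   1
11  11          11  11
1 1 1 1         1 1 1 1
11111111        11111111
1       1       1       1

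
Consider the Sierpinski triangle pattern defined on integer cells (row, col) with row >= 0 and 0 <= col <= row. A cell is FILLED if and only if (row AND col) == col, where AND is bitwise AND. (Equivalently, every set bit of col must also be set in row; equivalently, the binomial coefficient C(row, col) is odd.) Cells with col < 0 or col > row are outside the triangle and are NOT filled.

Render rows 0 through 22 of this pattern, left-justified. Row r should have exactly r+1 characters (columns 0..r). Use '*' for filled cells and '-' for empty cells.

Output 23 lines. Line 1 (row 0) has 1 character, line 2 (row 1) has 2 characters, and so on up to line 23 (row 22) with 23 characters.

Answer: *
**
*-*
****
*---*
**--**
*-*-*-*
********
*-------*
**------**
*-*-----*-*
****----****
*---*---*---*
**--**--**--**
*-*-*-*-*-*-*-*
****************
*---------------*
**--------------**
*-*-------------*-*
****------------****
*---*-----------*---*
**--**----------**--**
*-*-*-*---------*-*-*-*

Derivation:
r0=0: *
r1=1: **
r2=10: *-*
r3=11: ****
r4=100: *---*
r5=101: **--**
r6=110: *-*-*-*
r7=111: ********
r8=1000: *-------*
r9=1001: **------**
r10=1010: *-*-----*-*
r11=1011: ****----****
r12=1100: *---*---*---*
r13=1101: **--**--**--**
r14=1110: *-*-*-*-*-*-*-*
r15=1111: ****************
r16=10000: *---------------*
r17=10001: **--------------**
r18=10010: *-*-------------*-*
r19=10011: ****------------****
r20=10100: *---*-----------*---*
r21=10101: **--**----------**--**
r22=10110: *-*-*-*---------*-*-*-*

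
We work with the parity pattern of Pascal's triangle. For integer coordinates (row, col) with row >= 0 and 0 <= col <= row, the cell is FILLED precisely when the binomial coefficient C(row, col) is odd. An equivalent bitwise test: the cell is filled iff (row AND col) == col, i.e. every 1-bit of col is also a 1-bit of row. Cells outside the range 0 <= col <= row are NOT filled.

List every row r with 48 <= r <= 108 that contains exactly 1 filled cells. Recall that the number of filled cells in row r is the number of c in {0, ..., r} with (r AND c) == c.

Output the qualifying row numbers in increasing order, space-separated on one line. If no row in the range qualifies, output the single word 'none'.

Row r has 2^popcount(r) filled cells, so we need popcount(r) = log2(1) = 0.
Scan r = 48..108 and keep those with exactly 0 one-bits:
r=48=110000 popcount=2 -> skip
r=49=110001 popcount=3 -> skip
r=50=110010 popcount=3 -> skip
r=51=110011 popcount=4 -> skip
r=52=110100 popcount=3 -> skip
r=53=110101 popcount=4 -> skip
r=54=110110 popcount=4 -> skip
r=55=110111 popcount=5 -> skip
r=56=111000 popcount=3 -> skip
r=57=111001 popcount=4 -> skip
r=58=111010 popcount=4 -> skip
r=59=111011 popcount=5 -> skip
r=60=111100 popcount=4 -> skip
r=61=111101 popcount=5 -> skip
r=62=111110 popcount=5 -> skip
r=63=111111 popcount=6 -> skip
r=64=1000000 popcount=1 -> skip
r=65=1000001 popcount=2 -> skip
r=66=1000010 popcount=2 -> skip
r=67=1000011 popcount=3 -> skip
r=68=1000100 popcount=2 -> skip
r=69=1000101 popcount=3 -> skip
r=70=1000110 popcount=3 -> skip
r=71=1000111 popcount=4 -> skip
r=72=1001000 popcount=2 -> skip
r=73=1001001 popcount=3 -> skip
r=74=1001010 popcount=3 -> skip
r=75=1001011 popcount=4 -> skip
r=76=1001100 popcount=3 -> skip
r=77=1001101 popcount=4 -> skip
r=78=1001110 popcount=4 -> skip
r=79=1001111 popcount=5 -> skip
r=80=1010000 popcount=2 -> skip
r=81=1010001 popcount=3 -> skip
r=82=1010010 popcount=3 -> skip
r=83=1010011 popcount=4 -> skip
r=84=1010100 popcount=3 -> skip
r=85=1010101 popcount=4 -> skip
r=86=1010110 popcount=4 -> skip
r=87=1010111 popcount=5 -> skip
r=88=1011000 popcount=3 -> skip
r=89=1011001 popcount=4 -> skip
r=90=1011010 popcount=4 -> skip
r=91=1011011 popcount=5 -> skip
r=92=1011100 popcount=4 -> skip
r=93=1011101 popcount=5 -> skip
r=94=1011110 popcount=5 -> skip
r=95=1011111 popcount=6 -> skip
r=96=1100000 popcount=2 -> skip
r=97=1100001 popcount=3 -> skip
r=98=1100010 popcount=3 -> skip
r=99=1100011 popcount=4 -> skip
r=100=1100100 popcount=3 -> skip
r=101=1100101 popcount=4 -> skip
r=102=1100110 popcount=4 -> skip
r=103=1100111 popcount=5 -> skip
r=104=1101000 popcount=3 -> skip
r=105=1101001 popcount=4 -> skip
r=106=1101010 popcount=4 -> skip
r=107=1101011 popcount=5 -> skip
r=108=1101100 popcount=4 -> skip
Kept rows: none

Answer: none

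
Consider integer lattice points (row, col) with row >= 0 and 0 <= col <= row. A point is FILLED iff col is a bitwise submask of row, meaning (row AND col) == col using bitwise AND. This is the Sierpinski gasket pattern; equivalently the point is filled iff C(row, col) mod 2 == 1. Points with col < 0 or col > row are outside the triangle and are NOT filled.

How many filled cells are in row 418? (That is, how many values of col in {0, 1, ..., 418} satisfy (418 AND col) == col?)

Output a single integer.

Answer: 16

Derivation:
418 in binary = 110100010
popcount(418) = number of 1-bits in 110100010 = 4
A col c satisfies (418 AND c) == c iff every set bit of c is also set in 418; each of the 4 set bits of 418 can independently be on or off in c.
count = 2^4 = 16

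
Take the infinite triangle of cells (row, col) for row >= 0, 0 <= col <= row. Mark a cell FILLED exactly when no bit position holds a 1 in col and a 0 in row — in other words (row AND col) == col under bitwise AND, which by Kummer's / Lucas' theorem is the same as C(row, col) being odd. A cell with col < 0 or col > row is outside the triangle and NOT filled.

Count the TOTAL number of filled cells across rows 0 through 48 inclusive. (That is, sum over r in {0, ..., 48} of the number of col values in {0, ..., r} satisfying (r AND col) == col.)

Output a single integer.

Answer: 409

Derivation:
r0=0 pc0: +1 =1
r1=1 pc1: +2 =3
r2=10 pc1: +2 =5
r3=11 pc2: +4 =9
r4=100 pc1: +2 =11
r5=101 pc2: +4 =15
r6=110 pc2: +4 =19
r7=111 pc3: +8 =27
r8=1000 pc1: +2 =29
r9=1001 pc2: +4 =33
r10=1010 pc2: +4 =37
r11=1011 pc3: +8 =45
r12=1100 pc2: +4 =49
r13=1101 pc3: +8 =57
r14=1110 pc3: +8 =65
r15=1111 pc4: +16 =81
r16=10000 pc1: +2 =83
r17=10001 pc2: +4 =87
r18=10010 pc2: +4 =91
r19=10011 pc3: +8 =99
r20=10100 pc2: +4 =103
r21=10101 pc3: +8 =111
r22=10110 pc3: +8 =119
r23=10111 pc4: +16 =135
r24=11000 pc2: +4 =139
r25=11001 pc3: +8 =147
r26=11010 pc3: +8 =155
r27=11011 pc4: +16 =171
r28=11100 pc3: +8 =179
r29=11101 pc4: +16 =195
r30=11110 pc4: +16 =211
r31=11111 pc5: +32 =243
r32=100000 pc1: +2 =245
r33=100001 pc2: +4 =249
r34=100010 pc2: +4 =253
r35=100011 pc3: +8 =261
r36=100100 pc2: +4 =265
r37=100101 pc3: +8 =273
r38=100110 pc3: +8 =281
r39=100111 pc4: +16 =297
r40=101000 pc2: +4 =301
r41=101001 pc3: +8 =309
r42=101010 pc3: +8 =317
r43=101011 pc4: +16 =333
r44=101100 pc3: +8 =341
r45=101101 pc4: +16 =357
r46=101110 pc4: +16 =373
r47=101111 pc5: +32 =405
r48=110000 pc2: +4 =409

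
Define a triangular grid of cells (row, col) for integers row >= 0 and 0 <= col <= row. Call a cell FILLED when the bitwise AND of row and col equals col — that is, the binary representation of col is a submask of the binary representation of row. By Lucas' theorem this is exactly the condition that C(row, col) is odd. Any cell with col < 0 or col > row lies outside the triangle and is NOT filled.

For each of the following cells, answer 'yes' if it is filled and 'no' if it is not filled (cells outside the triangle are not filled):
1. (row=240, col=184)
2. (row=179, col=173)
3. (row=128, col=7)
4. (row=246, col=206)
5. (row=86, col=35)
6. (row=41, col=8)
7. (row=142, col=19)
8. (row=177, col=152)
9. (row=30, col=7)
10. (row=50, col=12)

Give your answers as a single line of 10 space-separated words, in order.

(240,184): row=0b11110000, col=0b10111000, row AND col = 0b10110000 = 176; 176 != 184 -> empty
(179,173): row=0b10110011, col=0b10101101, row AND col = 0b10100001 = 161; 161 != 173 -> empty
(128,7): row=0b10000000, col=0b111, row AND col = 0b0 = 0; 0 != 7 -> empty
(246,206): row=0b11110110, col=0b11001110, row AND col = 0b11000110 = 198; 198 != 206 -> empty
(86,35): row=0b1010110, col=0b100011, row AND col = 0b10 = 2; 2 != 35 -> empty
(41,8): row=0b101001, col=0b1000, row AND col = 0b1000 = 8; 8 == 8 -> filled
(142,19): row=0b10001110, col=0b10011, row AND col = 0b10 = 2; 2 != 19 -> empty
(177,152): row=0b10110001, col=0b10011000, row AND col = 0b10010000 = 144; 144 != 152 -> empty
(30,7): row=0b11110, col=0b111, row AND col = 0b110 = 6; 6 != 7 -> empty
(50,12): row=0b110010, col=0b1100, row AND col = 0b0 = 0; 0 != 12 -> empty

Answer: no no no no no yes no no no no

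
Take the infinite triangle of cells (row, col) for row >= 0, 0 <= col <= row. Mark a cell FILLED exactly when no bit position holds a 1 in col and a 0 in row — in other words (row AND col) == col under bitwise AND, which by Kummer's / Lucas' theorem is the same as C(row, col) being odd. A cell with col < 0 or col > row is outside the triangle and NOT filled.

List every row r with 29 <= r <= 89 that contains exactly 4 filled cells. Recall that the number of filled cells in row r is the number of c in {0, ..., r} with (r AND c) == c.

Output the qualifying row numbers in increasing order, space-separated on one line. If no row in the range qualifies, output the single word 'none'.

Row r has 2^popcount(r) filled cells, so we need popcount(r) = log2(4) = 2.
Scan r = 29..89 and keep those with exactly 2 one-bits:
r=29=11101 popcount=4 -> skip
r=30=11110 popcount=4 -> skip
r=31=11111 popcount=5 -> skip
r=32=100000 popcount=1 -> skip
r=33=100001 popcount=2 -> KEEP
r=34=100010 popcount=2 -> KEEP
r=35=100011 popcount=3 -> skip
r=36=100100 popcount=2 -> KEEP
r=37=100101 popcount=3 -> skip
r=38=100110 popcount=3 -> skip
r=39=100111 popcount=4 -> skip
r=40=101000 popcount=2 -> KEEP
r=41=101001 popcount=3 -> skip
r=42=101010 popcount=3 -> skip
r=43=101011 popcount=4 -> skip
r=44=101100 popcount=3 -> skip
r=45=101101 popcount=4 -> skip
r=46=101110 popcount=4 -> skip
r=47=101111 popcount=5 -> skip
r=48=110000 popcount=2 -> KEEP
r=49=110001 popcount=3 -> skip
r=50=110010 popcount=3 -> skip
r=51=110011 popcount=4 -> skip
r=52=110100 popcount=3 -> skip
r=53=110101 popcount=4 -> skip
r=54=110110 popcount=4 -> skip
r=55=110111 popcount=5 -> skip
r=56=111000 popcount=3 -> skip
r=57=111001 popcount=4 -> skip
r=58=111010 popcount=4 -> skip
r=59=111011 popcount=5 -> skip
r=60=111100 popcount=4 -> skip
r=61=111101 popcount=5 -> skip
r=62=111110 popcount=5 -> skip
r=63=111111 popcount=6 -> skip
r=64=1000000 popcount=1 -> skip
r=65=1000001 popcount=2 -> KEEP
r=66=1000010 popcount=2 -> KEEP
r=67=1000011 popcount=3 -> skip
r=68=1000100 popcount=2 -> KEEP
r=69=1000101 popcount=3 -> skip
r=70=1000110 popcount=3 -> skip
r=71=1000111 popcount=4 -> skip
r=72=1001000 popcount=2 -> KEEP
r=73=1001001 popcount=3 -> skip
r=74=1001010 popcount=3 -> skip
r=75=1001011 popcount=4 -> skip
r=76=1001100 popcount=3 -> skip
r=77=1001101 popcount=4 -> skip
r=78=1001110 popcount=4 -> skip
r=79=1001111 popcount=5 -> skip
r=80=1010000 popcount=2 -> KEEP
r=81=1010001 popcount=3 -> skip
r=82=1010010 popcount=3 -> skip
r=83=1010011 popcount=4 -> skip
r=84=1010100 popcount=3 -> skip
r=85=1010101 popcount=4 -> skip
r=86=1010110 popcount=4 -> skip
r=87=1010111 popcount=5 -> skip
r=88=1011000 popcount=3 -> skip
r=89=1011001 popcount=4 -> skip
Kept rows: 33 34 36 40 48 65 66 68 72 80

Answer: 33 34 36 40 48 65 66 68 72 80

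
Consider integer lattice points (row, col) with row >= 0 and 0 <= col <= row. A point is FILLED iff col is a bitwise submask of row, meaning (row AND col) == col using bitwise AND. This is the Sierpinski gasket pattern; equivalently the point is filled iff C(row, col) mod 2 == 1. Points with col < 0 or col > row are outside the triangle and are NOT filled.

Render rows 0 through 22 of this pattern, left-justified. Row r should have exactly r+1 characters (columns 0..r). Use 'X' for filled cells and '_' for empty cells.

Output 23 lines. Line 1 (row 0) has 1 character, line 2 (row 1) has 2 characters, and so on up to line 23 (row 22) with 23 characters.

Answer: X
XX
X_X
XXXX
X___X
XX__XX
X_X_X_X
XXXXXXXX
X_______X
XX______XX
X_X_____X_X
XXXX____XXXX
X___X___X___X
XX__XX__XX__XX
X_X_X_X_X_X_X_X
XXXXXXXXXXXXXXXX
X_______________X
XX______________XX
X_X_____________X_X
XXXX____________XXXX
X___X___________X___X
XX__XX__________XX__XX
X_X_X_X_________X_X_X_X

Derivation:
r0=0: X
r1=1: XX
r2=10: X_X
r3=11: XXXX
r4=100: X___X
r5=101: XX__XX
r6=110: X_X_X_X
r7=111: XXXXXXXX
r8=1000: X_______X
r9=1001: XX______XX
r10=1010: X_X_____X_X
r11=1011: XXXX____XXXX
r12=1100: X___X___X___X
r13=1101: XX__XX__XX__XX
r14=1110: X_X_X_X_X_X_X_X
r15=1111: XXXXXXXXXXXXXXXX
r16=10000: X_______________X
r17=10001: XX______________XX
r18=10010: X_X_____________X_X
r19=10011: XXXX____________XXXX
r20=10100: X___X___________X___X
r21=10101: XX__XX__________XX__XX
r22=10110: X_X_X_X_________X_X_X_X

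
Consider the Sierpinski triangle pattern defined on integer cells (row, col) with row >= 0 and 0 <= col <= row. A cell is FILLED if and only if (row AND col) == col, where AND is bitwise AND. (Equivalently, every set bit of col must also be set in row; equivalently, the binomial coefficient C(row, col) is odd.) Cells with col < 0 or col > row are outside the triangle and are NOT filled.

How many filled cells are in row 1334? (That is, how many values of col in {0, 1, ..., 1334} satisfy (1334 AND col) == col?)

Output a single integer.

1334 in binary = 10100110110
popcount(1334) = number of 1-bits in 10100110110 = 6
A col c satisfies (1334 AND c) == c iff every set bit of c is also set in 1334; each of the 6 set bits of 1334 can independently be on or off in c.
count = 2^6 = 64

Answer: 64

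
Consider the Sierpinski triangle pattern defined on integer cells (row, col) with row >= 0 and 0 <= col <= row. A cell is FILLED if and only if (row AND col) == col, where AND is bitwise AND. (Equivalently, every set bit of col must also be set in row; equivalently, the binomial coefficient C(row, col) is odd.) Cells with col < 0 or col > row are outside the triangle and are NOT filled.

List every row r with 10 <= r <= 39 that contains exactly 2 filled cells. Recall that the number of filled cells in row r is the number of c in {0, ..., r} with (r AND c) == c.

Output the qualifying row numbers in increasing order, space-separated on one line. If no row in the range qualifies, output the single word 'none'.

Answer: 16 32

Derivation:
Row r has 2^popcount(r) filled cells, so we need popcount(r) = log2(2) = 1.
Scan r = 10..39 and keep those with exactly 1 one-bits:
r=10=1010 popcount=2 -> skip
r=11=1011 popcount=3 -> skip
r=12=1100 popcount=2 -> skip
r=13=1101 popcount=3 -> skip
r=14=1110 popcount=3 -> skip
r=15=1111 popcount=4 -> skip
r=16=10000 popcount=1 -> KEEP
r=17=10001 popcount=2 -> skip
r=18=10010 popcount=2 -> skip
r=19=10011 popcount=3 -> skip
r=20=10100 popcount=2 -> skip
r=21=10101 popcount=3 -> skip
r=22=10110 popcount=3 -> skip
r=23=10111 popcount=4 -> skip
r=24=11000 popcount=2 -> skip
r=25=11001 popcount=3 -> skip
r=26=11010 popcount=3 -> skip
r=27=11011 popcount=4 -> skip
r=28=11100 popcount=3 -> skip
r=29=11101 popcount=4 -> skip
r=30=11110 popcount=4 -> skip
r=31=11111 popcount=5 -> skip
r=32=100000 popcount=1 -> KEEP
r=33=100001 popcount=2 -> skip
r=34=100010 popcount=2 -> skip
r=35=100011 popcount=3 -> skip
r=36=100100 popcount=2 -> skip
r=37=100101 popcount=3 -> skip
r=38=100110 popcount=3 -> skip
r=39=100111 popcount=4 -> skip
Kept rows: 16 32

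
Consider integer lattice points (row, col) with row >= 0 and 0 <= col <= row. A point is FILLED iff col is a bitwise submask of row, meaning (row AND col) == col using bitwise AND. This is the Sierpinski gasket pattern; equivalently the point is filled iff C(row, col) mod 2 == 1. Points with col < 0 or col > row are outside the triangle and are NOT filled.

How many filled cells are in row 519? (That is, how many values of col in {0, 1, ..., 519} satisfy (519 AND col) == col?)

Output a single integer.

519 in binary = 1000000111
popcount(519) = number of 1-bits in 1000000111 = 4
A col c satisfies (519 AND c) == c iff every set bit of c is also set in 519; each of the 4 set bits of 519 can independently be on or off in c.
count = 2^4 = 16

Answer: 16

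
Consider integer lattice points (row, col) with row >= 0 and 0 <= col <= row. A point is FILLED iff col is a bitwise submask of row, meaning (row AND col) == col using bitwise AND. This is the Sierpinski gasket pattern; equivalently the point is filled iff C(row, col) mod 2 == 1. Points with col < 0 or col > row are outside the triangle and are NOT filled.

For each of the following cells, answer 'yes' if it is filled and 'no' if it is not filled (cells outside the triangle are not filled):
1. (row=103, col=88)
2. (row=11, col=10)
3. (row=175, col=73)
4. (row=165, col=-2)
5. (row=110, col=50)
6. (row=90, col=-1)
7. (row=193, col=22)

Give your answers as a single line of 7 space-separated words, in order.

Answer: no yes no no no no no

Derivation:
(103,88): row=0b1100111, col=0b1011000, row AND col = 0b1000000 = 64; 64 != 88 -> empty
(11,10): row=0b1011, col=0b1010, row AND col = 0b1010 = 10; 10 == 10 -> filled
(175,73): row=0b10101111, col=0b1001001, row AND col = 0b1001 = 9; 9 != 73 -> empty
(165,-2): col outside [0, 165] -> not filled
(110,50): row=0b1101110, col=0b110010, row AND col = 0b100010 = 34; 34 != 50 -> empty
(90,-1): col outside [0, 90] -> not filled
(193,22): row=0b11000001, col=0b10110, row AND col = 0b0 = 0; 0 != 22 -> empty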